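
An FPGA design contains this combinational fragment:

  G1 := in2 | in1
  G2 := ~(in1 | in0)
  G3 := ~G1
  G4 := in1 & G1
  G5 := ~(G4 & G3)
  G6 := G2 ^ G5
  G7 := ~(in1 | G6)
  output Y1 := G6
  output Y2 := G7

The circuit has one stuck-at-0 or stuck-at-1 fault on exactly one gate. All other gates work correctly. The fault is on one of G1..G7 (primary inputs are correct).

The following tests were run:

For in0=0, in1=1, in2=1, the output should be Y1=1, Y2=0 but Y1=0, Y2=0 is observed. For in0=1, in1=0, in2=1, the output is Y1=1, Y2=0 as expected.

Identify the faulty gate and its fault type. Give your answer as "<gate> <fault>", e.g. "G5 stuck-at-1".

Fault-free values for test 1 (in0=0, in1=1, in2=1): G1=1, G2=0, G3=0, G4=1, G5=1, G6=1, G7=0, giving Y1=1, Y2=0. Observed Y1=0, Y2=0.
Test 1: faults giving observed Y1=0, Y2=0 are {G2 stuck-at-1, G3 stuck-at-1, G5 stuck-at-0, G6 stuck-at-0}.
Test 2 (in0=1, in1=0, in2=1): fault-free G1=1, G2=0, G3=0, G4=0, G5=1, G6=1, G7=0 → Y1=1, Y2=0; observed Y1=1, Y2=0. Eliminates G2 stuck-at-1, G5 stuck-at-0, G6 stuck-at-0.
Only G3 stuck-at-1 is consistent with every test.

G3 stuck-at-1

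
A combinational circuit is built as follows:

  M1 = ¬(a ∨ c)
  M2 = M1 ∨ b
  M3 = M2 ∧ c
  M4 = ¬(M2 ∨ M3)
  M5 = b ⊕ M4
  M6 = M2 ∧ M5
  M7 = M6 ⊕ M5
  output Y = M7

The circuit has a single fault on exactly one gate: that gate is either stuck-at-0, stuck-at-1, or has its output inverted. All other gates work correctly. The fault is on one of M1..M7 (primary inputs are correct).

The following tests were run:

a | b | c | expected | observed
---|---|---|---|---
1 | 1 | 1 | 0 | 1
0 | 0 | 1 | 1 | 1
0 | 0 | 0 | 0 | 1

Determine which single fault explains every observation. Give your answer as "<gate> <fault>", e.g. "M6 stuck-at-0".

M7 stuck-at-1

Fault-free values for test 1 (a=1, b=1, c=1): M1=0, M2=1, M3=1, M4=0, M5=1, M6=1, M7=0, giving Y=0. Observed 1.
Test 1: faults giving observed 1 are {M6 stuck-at-0, M6 inverted output, M7 stuck-at-1, M7 inverted output}.
Test 2 (a=0, b=0, c=1): fault-free M1=0, M2=0, M3=0, M4=1, M5=1, M6=0, M7=1 → 1; observed 1. Eliminates M6 inverted output, M7 inverted output.
Test 3 (a=0, b=0, c=0): fault-free M1=1, M2=1, M3=0, M4=0, M5=0, M6=0, M7=0 → 0; observed 1. Eliminates M6 stuck-at-0.
Only M7 stuck-at-1 is consistent with every test.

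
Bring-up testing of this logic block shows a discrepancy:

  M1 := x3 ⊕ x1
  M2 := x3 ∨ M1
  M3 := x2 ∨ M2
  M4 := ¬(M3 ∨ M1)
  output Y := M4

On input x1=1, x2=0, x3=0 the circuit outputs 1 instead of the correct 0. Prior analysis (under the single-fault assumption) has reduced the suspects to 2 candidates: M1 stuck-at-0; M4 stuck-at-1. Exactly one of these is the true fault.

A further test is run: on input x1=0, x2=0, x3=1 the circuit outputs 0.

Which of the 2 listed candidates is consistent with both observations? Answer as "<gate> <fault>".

Evaluate each candidate on input x1=0, x2=0, x3=1:
  M1 stuck-at-0: M1=0 [stuck-at-0], M2=1, M3=1, M4=0 → 0 — matches
  M4 stuck-at-1: M1=1, M2=1, M3=1, M4=1 [stuck-at-1] → 1 — eliminated
Only M1 stuck-at-0 reproduces the observed 0.

M1 stuck-at-0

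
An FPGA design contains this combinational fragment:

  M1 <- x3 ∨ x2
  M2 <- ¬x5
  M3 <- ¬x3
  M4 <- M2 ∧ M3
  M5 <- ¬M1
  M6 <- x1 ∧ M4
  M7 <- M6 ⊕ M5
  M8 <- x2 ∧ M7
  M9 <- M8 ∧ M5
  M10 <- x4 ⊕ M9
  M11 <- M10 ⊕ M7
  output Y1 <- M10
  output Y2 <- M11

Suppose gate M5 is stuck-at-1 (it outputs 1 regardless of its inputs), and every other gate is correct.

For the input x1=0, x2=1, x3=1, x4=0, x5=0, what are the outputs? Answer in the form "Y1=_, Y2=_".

Propagate with M5 forced: M1=1, M2=1, M3=0, M4=0, M5=1 [stuck-at-1], M6=0, M7=1, M8=1, M9=1, M10=1, M11=0.
So the outputs are Y1=1, Y2=0. (Without the fault they would be Y1=0, Y2=0.)

Y1=1, Y2=0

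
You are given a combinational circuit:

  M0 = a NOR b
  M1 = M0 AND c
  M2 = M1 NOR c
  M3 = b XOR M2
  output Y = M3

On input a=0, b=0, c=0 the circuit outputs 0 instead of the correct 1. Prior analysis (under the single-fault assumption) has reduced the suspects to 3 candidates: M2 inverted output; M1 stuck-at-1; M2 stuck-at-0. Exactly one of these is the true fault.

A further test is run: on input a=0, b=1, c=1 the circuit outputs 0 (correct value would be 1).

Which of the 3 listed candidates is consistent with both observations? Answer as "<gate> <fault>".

Evaluate each candidate on input a=0, b=1, c=1:
  M2 inverted output: M0=0, M1=0, M2=1 [inverted output], M3=0 → 0 — matches
  M1 stuck-at-1: M0=0, M1=1 [stuck-at-1], M2=0, M3=1 → 1 — eliminated
  M2 stuck-at-0: M0=0, M1=0, M2=0 [stuck-at-0], M3=1 → 1 — eliminated
Only M2 inverted output reproduces the observed 0.

M2 inverted output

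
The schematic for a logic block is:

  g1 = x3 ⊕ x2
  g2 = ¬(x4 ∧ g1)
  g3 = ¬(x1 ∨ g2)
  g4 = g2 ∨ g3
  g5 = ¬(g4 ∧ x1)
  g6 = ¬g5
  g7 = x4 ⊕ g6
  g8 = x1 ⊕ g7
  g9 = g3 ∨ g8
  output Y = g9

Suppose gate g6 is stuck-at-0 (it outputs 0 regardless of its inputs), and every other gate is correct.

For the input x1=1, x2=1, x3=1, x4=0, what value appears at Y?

Propagate with g6 forced: g1=0, g2=1, g3=0, g4=1, g5=0, g6=0 [stuck-at-0], g7=0, g8=1, g9=1.
So Y = 1. (Without the fault it would be 0.)

1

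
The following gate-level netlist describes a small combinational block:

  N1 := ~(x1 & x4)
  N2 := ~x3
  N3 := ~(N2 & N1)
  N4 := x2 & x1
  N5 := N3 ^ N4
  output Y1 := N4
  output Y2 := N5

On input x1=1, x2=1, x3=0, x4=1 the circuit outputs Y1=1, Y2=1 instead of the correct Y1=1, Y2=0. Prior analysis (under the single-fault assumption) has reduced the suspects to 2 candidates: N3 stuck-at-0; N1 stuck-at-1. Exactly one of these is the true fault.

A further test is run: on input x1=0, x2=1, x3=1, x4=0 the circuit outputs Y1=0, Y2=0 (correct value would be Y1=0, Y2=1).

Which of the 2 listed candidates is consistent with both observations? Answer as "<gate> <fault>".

Evaluate each candidate on input x1=0, x2=1, x3=1, x4=0:
  N3 stuck-at-0: N1=1, N2=0, N3=0 [stuck-at-0], N4=0, N5=0 → Y1=0, Y2=0 — matches
  N1 stuck-at-1: N1=1 [stuck-at-1], N2=0, N3=1, N4=0, N5=1 → Y1=0, Y2=1 — eliminated
Only N3 stuck-at-0 reproduces the observed Y1=0, Y2=0.

N3 stuck-at-0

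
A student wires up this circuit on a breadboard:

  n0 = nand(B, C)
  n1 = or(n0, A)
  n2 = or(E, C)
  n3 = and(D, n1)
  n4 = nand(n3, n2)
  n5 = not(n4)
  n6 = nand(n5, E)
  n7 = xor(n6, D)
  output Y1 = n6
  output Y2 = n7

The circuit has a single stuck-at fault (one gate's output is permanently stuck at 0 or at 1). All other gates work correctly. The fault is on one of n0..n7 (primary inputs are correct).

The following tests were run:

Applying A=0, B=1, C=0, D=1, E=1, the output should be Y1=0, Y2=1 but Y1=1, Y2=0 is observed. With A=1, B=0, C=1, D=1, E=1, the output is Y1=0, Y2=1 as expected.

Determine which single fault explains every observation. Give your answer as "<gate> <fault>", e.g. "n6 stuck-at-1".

n0 stuck-at-0

Fault-free values for test 1 (A=0, B=1, C=0, D=1, E=1): n0=1, n1=1, n2=1, n3=1, n4=0, n5=1, n6=0, n7=1, giving Y1=0, Y2=1. Observed Y1=1, Y2=0.
Test 1: faults giving observed Y1=1, Y2=0 are {n0 stuck-at-0, n1 stuck-at-0, n2 stuck-at-0, n3 stuck-at-0, n4 stuck-at-1, n5 stuck-at-0, n6 stuck-at-1}.
Test 2 (A=1, B=0, C=1, D=1, E=1): fault-free n0=1, n1=1, n2=1, n3=1, n4=0, n5=1, n6=0, n7=1 → Y1=0, Y2=1; observed Y1=0, Y2=1. Eliminates n1 stuck-at-0, n2 stuck-at-0, n3 stuck-at-0, n4 stuck-at-1, n5 stuck-at-0, n6 stuck-at-1.
Only n0 stuck-at-0 is consistent with every test.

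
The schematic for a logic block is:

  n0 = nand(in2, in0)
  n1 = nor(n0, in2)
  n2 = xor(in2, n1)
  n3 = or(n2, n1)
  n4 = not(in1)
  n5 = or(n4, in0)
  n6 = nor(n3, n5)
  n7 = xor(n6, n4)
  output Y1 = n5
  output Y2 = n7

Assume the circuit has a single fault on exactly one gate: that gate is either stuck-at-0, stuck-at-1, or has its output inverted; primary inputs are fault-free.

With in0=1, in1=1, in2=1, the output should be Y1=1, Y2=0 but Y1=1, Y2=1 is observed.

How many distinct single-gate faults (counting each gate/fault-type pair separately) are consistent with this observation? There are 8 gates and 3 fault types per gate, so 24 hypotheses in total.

Fault-free: n0=0, n1=0, n2=1, n3=1, n4=0, n5=1, n6=0, n7=0 → Y1=1, Y2=0. Observed Y1=1, Y2=1.
  n0: none of the 3 fault types match ✗
  n1: none of the 3 fault types match ✗
  n2: none of the 3 fault types match ✗
  n3: none of the 3 fault types match ✗
  n4: stuck-at-1, inverted output ✓; others ✗
  n5: none of the 3 fault types match ✗
  n6: stuck-at-1, inverted output ✓; others ✗
  n7: stuck-at-1, inverted output ✓; others ✗
Consistent faults: {n4 stuck-at-1, n4 inverted output, n6 stuck-at-1, n6 inverted output, n7 stuck-at-1, n7 inverted output} — 6 in all.

6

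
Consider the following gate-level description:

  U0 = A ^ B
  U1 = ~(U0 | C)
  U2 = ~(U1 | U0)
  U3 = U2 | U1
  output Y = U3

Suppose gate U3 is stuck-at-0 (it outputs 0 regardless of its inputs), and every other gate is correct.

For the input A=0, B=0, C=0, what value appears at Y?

Propagate with U3 forced: U0=0, U1=1, U2=0, U3=0 [stuck-at-0].
So Y = 0. (Without the fault it would be 1.)

0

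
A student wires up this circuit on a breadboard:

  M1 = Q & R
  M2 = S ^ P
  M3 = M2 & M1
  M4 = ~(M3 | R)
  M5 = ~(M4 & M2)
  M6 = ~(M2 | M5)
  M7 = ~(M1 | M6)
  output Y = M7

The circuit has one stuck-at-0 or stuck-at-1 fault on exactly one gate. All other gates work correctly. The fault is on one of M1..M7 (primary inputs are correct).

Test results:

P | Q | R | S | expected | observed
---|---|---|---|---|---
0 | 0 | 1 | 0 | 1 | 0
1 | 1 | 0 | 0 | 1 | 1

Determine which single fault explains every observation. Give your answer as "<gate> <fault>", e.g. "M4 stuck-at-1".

M5 stuck-at-0

Fault-free values for test 1 (P=0, Q=0, R=1, S=0): M1=0, M2=0, M3=0, M4=0, M5=1, M6=0, M7=1, giving Y=1. Observed 0.
Test 1: faults giving observed 0 are {M1 stuck-at-1, M5 stuck-at-0, M6 stuck-at-1, M7 stuck-at-0}.
Test 2 (P=1, Q=1, R=0, S=0): fault-free M1=0, M2=1, M3=0, M4=1, M5=0, M6=0, M7=1 → 1; observed 1. Eliminates M1 stuck-at-1, M6 stuck-at-1, M7 stuck-at-0.
Only M5 stuck-at-0 is consistent with every test.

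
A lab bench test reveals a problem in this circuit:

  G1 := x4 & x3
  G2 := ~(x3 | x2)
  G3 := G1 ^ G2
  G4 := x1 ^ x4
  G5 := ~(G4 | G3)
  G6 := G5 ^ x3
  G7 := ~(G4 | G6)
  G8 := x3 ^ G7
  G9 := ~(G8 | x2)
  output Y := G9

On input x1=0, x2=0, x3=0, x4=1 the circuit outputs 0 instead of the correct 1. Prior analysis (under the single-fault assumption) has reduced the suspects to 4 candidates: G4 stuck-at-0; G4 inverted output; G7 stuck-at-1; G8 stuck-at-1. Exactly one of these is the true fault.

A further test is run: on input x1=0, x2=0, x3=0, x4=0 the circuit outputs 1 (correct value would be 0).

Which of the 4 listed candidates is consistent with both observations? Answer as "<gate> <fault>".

G4 inverted output

Evaluate each candidate on input x1=0, x2=0, x3=0, x4=0:
  G4 stuck-at-0: G1=0, G2=1, G3=1, G4=0 [stuck-at-0], G5=0, G6=0, G7=1, G8=1, G9=0 → 0 — eliminated
  G4 inverted output: G1=0, G2=1, G3=1, G4=1 [inverted output], G5=0, G6=0, G7=0, G8=0, G9=1 → 1 — matches
  G7 stuck-at-1: G1=0, G2=1, G3=1, G4=0, G5=0, G6=0, G7=1 [stuck-at-1], G8=1, G9=0 → 0 — eliminated
  G8 stuck-at-1: G1=0, G2=1, G3=1, G4=0, G5=0, G6=0, G7=1, G8=1 [stuck-at-1], G9=0 → 0 — eliminated
Only G4 inverted output reproduces the observed 1.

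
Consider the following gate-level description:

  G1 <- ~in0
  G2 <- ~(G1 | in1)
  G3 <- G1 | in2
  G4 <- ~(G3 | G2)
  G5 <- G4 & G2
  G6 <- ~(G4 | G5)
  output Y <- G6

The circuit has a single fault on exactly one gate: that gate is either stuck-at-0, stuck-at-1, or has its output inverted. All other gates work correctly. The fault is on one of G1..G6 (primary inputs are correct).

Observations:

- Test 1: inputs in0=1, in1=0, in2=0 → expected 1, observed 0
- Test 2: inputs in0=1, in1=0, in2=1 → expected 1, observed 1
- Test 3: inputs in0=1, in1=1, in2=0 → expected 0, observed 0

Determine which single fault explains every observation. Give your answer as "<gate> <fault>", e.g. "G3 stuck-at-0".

G2 stuck-at-0

Fault-free values for test 1 (in0=1, in1=0, in2=0): G1=0, G2=1, G3=0, G4=0, G5=0, G6=1, giving Y=1. Observed 0.
Test 1: faults giving observed 0 are {G2 stuck-at-0, G2 inverted output, G4 stuck-at-1, G4 inverted output, G5 stuck-at-1, G5 inverted output, G6 stuck-at-0, G6 inverted output}.
Test 2 (in0=1, in1=0, in2=1): fault-free G1=0, G2=1, G3=1, G4=0, G5=0, G6=1 → 1; observed 1. Eliminates G4 stuck-at-1, G4 inverted output, G5 stuck-at-1, G5 inverted output, G6 stuck-at-0, G6 inverted output.
Test 3 (in0=1, in1=1, in2=0): fault-free G1=0, G2=0, G3=0, G4=1, G5=0, G6=0 → 0; observed 0. Eliminates G2 inverted output.
Only G2 stuck-at-0 is consistent with every test.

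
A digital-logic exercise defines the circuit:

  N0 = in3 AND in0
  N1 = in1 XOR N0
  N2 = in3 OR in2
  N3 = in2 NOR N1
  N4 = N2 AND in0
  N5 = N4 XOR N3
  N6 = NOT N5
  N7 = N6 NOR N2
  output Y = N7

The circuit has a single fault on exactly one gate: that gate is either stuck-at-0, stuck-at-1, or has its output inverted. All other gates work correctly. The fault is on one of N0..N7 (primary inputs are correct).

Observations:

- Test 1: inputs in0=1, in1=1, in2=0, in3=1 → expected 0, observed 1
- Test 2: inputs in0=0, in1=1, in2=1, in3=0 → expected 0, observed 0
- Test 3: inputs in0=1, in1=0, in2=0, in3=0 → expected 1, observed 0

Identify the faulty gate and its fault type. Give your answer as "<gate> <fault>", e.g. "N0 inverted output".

N2 inverted output

Fault-free values for test 1 (in0=1, in1=1, in2=0, in3=1): N0=1, N1=0, N2=1, N3=1, N4=1, N5=0, N6=1, N7=0, giving Y=0. Observed 1.
Test 1: faults giving observed 1 are {N2 stuck-at-0, N2 inverted output, N7 stuck-at-1, N7 inverted output}.
Test 2 (in0=0, in1=1, in2=1, in3=0): fault-free N0=0, N1=1, N2=1, N3=0, N4=0, N5=0, N6=1, N7=0 → 0; observed 0. Eliminates N7 stuck-at-1, N7 inverted output.
Test 3 (in0=1, in1=0, in2=0, in3=0): fault-free N0=0, N1=0, N2=0, N3=1, N4=0, N5=1, N6=0, N7=1 → 1; observed 0. Eliminates N2 stuck-at-0.
Only N2 inverted output is consistent with every test.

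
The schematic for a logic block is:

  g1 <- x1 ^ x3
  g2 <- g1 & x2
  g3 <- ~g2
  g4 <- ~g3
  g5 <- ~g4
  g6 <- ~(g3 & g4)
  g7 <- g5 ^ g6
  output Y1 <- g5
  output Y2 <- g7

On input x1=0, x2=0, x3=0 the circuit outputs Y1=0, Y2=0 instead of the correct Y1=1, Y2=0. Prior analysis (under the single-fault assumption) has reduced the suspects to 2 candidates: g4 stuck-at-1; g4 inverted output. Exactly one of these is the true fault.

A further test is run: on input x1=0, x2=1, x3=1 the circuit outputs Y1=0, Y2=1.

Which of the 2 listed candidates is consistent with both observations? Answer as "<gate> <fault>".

g4 stuck-at-1

Evaluate each candidate on input x1=0, x2=1, x3=1:
  g4 stuck-at-1: g1=1, g2=1, g3=0, g4=1 [stuck-at-1], g5=0, g6=1, g7=1 → Y1=0, Y2=1 — matches
  g4 inverted output: g1=1, g2=1, g3=0, g4=0 [inverted output], g5=1, g6=1, g7=0 → Y1=1, Y2=0 — eliminated
Only g4 stuck-at-1 reproduces the observed Y1=0, Y2=1.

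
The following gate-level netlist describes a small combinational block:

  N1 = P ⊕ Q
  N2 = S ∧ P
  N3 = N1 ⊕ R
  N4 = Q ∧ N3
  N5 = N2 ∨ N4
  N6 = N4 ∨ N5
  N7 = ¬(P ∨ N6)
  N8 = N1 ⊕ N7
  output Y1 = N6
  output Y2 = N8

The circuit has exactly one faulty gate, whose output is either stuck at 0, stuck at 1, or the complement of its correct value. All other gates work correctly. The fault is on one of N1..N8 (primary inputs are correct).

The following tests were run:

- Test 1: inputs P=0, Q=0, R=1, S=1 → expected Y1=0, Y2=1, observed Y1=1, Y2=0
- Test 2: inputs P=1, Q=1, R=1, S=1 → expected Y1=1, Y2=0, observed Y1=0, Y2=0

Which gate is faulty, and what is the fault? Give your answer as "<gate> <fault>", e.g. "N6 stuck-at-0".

Fault-free values for test 1 (P=0, Q=0, R=1, S=1): N1=0, N2=0, N3=1, N4=0, N5=0, N6=0, N7=1, N8=1, giving Y1=0, Y2=1. Observed Y1=1, Y2=0.
Test 1: faults giving observed Y1=1, Y2=0 are {N2 stuck-at-1, N2 inverted output, N4 stuck-at-1, N4 inverted output, N5 stuck-at-1, N5 inverted output, N6 stuck-at-1, N6 inverted output}.
Test 2 (P=1, Q=1, R=1, S=1): fault-free N1=0, N2=1, N3=1, N4=1, N5=1, N6=1, N7=0, N8=0 → Y1=1, Y2=0; observed Y1=0, Y2=0. Eliminates N2 stuck-at-1, N2 inverted output, N4 stuck-at-1, N4 inverted output, N5 stuck-at-1, N5 inverted output, N6 stuck-at-1.
Only N6 inverted output is consistent with every test.

N6 inverted output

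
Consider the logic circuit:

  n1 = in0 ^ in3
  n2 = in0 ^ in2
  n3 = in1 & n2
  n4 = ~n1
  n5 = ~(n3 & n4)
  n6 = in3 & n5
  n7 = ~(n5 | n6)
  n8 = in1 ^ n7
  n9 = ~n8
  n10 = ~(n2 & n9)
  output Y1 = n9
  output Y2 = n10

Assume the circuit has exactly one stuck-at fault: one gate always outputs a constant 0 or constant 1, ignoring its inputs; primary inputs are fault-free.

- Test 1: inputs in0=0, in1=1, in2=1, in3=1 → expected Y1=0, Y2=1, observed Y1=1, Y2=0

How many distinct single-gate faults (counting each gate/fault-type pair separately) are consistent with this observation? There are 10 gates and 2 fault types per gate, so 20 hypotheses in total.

6

Fault-free: n1=1, n2=1, n3=1, n4=0, n5=1, n6=1, n7=0, n8=1, n9=0, n10=1 → Y1=0, Y2=1. Observed Y1=1, Y2=0.
  n1: stuck-at-0 ✓; others ✗
  n2: none of the 2 fault types match ✗
  n3: none of the 2 fault types match ✗
  n4: stuck-at-1 ✓; others ✗
  n5: stuck-at-0 ✓; others ✗
  n6: none of the 2 fault types match ✗
  n7: stuck-at-1 ✓; others ✗
  n8: stuck-at-0 ✓; others ✗
  n9: stuck-at-1 ✓; others ✗
  n10: none of the 2 fault types match ✗
Consistent faults: {n1 stuck-at-0, n4 stuck-at-1, n5 stuck-at-0, n7 stuck-at-1, n8 stuck-at-0, n9 stuck-at-1} — 6 in all.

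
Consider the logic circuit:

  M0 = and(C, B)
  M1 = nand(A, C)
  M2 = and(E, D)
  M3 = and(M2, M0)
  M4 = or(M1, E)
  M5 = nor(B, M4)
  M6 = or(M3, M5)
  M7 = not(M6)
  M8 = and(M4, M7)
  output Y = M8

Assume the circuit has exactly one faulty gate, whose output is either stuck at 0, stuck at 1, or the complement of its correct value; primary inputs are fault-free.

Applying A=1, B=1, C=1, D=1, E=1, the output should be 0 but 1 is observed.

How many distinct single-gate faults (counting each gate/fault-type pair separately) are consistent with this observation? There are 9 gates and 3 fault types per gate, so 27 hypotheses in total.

12

Fault-free: M0=1, M1=0, M2=1, M3=1, M4=1, M5=0, M6=1, M7=0, M8=0 → 0. Observed 1.
  M0: stuck-at-0, inverted output ✓; others ✗
  M1: none of the 3 fault types match ✗
  M2: stuck-at-0, inverted output ✓; others ✗
  M3: stuck-at-0, inverted output ✓; others ✗
  M4: none of the 3 fault types match ✗
  M5: none of the 3 fault types match ✗
  M6: stuck-at-0, inverted output ✓; others ✗
  M7: stuck-at-1, inverted output ✓; others ✗
  M8: stuck-at-1, inverted output ✓; others ✗
Consistent faults: {M0 stuck-at-0, M0 inverted output, M2 stuck-at-0, M2 inverted output, M3 stuck-at-0, M3 inverted output, M6 stuck-at-0, M6 inverted output, M7 stuck-at-1, M7 inverted output, M8 stuck-at-1, M8 inverted output} — 12 in all.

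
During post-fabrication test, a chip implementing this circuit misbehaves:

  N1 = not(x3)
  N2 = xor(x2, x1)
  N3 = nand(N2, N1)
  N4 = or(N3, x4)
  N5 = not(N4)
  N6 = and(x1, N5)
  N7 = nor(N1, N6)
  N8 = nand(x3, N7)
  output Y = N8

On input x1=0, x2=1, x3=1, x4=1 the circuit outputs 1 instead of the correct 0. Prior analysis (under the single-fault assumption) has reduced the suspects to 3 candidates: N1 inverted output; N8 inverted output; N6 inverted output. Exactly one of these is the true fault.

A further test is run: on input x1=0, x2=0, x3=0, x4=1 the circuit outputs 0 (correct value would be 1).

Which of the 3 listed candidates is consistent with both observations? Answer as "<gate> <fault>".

N8 inverted output

Evaluate each candidate on input x1=0, x2=0, x3=0, x4=1:
  N1 inverted output: N1=0 [inverted output], N2=0, N3=1, N4=1, N5=0, N6=0, N7=1, N8=1 → 1 — eliminated
  N8 inverted output: N1=1, N2=0, N3=1, N4=1, N5=0, N6=0, N7=0, N8=0 [inverted output] → 0 — matches
  N6 inverted output: N1=1, N2=0, N3=1, N4=1, N5=0, N6=1 [inverted output], N7=0, N8=1 → 1 — eliminated
Only N8 inverted output reproduces the observed 0.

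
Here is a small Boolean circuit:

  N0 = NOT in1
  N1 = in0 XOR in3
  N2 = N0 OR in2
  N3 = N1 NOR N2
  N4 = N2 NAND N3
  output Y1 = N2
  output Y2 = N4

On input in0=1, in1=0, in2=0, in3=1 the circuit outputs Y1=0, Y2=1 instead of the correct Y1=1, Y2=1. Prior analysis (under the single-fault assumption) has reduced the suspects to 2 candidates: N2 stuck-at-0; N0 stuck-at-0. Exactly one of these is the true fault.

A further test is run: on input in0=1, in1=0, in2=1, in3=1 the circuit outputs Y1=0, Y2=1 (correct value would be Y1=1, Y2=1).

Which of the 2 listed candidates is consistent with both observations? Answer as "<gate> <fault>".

Evaluate each candidate on input in0=1, in1=0, in2=1, in3=1:
  N2 stuck-at-0: N0=1, N1=0, N2=0 [stuck-at-0], N3=1, N4=1 → Y1=0, Y2=1 — matches
  N0 stuck-at-0: N0=0 [stuck-at-0], N1=0, N2=1, N3=0, N4=1 → Y1=1, Y2=1 — eliminated
Only N2 stuck-at-0 reproduces the observed Y1=0, Y2=1.

N2 stuck-at-0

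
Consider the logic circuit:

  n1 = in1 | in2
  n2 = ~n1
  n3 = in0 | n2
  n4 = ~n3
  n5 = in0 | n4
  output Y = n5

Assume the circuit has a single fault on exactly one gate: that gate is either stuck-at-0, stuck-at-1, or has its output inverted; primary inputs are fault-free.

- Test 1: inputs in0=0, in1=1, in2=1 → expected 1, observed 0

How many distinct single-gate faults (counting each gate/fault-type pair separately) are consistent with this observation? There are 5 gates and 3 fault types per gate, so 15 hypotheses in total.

Fault-free: n1=1, n2=0, n3=0, n4=1, n5=1 → 1. Observed 0.
  n1: stuck-at-0, inverted output ✓; others ✗
  n2: stuck-at-1, inverted output ✓; others ✗
  n3: stuck-at-1, inverted output ✓; others ✗
  n4: stuck-at-0, inverted output ✓; others ✗
  n5: stuck-at-0, inverted output ✓; others ✗
Consistent faults: {n1 stuck-at-0, n1 inverted output, n2 stuck-at-1, n2 inverted output, n3 stuck-at-1, n3 inverted output, n4 stuck-at-0, n4 inverted output, n5 stuck-at-0, n5 inverted output} — 10 in all.

10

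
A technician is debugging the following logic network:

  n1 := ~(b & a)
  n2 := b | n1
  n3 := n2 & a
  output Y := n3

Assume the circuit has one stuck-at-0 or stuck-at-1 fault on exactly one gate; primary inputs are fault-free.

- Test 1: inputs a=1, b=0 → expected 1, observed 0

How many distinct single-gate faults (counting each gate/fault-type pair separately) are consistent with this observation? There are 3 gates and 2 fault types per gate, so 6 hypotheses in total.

Fault-free: n1=1, n2=1, n3=1 → 1. Observed 0.
  n1 stuck-at-0: output 0 ✓
  n1 stuck-at-1: output 1 ✗
  n2 stuck-at-0: output 0 ✓
  n2 stuck-at-1: output 1 ✗
  n3 stuck-at-0: output 0 ✓
  n3 stuck-at-1: output 1 ✗
Consistent faults: {n1 stuck-at-0, n2 stuck-at-0, n3 stuck-at-0} — 3 in all.

3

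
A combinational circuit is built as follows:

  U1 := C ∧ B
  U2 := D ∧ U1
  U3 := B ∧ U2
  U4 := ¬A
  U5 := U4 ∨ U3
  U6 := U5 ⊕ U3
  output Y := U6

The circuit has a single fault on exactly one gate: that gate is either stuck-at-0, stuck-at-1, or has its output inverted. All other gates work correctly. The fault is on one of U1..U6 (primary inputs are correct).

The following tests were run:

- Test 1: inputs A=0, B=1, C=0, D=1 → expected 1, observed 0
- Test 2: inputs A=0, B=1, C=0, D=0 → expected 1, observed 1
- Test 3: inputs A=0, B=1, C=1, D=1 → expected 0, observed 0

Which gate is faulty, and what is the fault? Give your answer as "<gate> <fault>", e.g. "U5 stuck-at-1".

U1 stuck-at-1

Fault-free values for test 1 (A=0, B=1, C=0, D=1): U1=0, U2=0, U3=0, U4=1, U5=1, U6=1, giving Y=1. Observed 0.
Test 1: faults giving observed 0 are {U1 stuck-at-1, U1 inverted output, U2 stuck-at-1, U2 inverted output, U3 stuck-at-1, U3 inverted output, U4 stuck-at-0, U4 inverted output, U5 stuck-at-0, U5 inverted output, U6 stuck-at-0, U6 inverted output}.
Test 2 (A=0, B=1, C=0, D=0): fault-free U1=0, U2=0, U3=0, U4=1, U5=1, U6=1 → 1; observed 1. Eliminates U2 stuck-at-1, U2 inverted output, U3 stuck-at-1, U3 inverted output, U4 stuck-at-0, U4 inverted output, U5 stuck-at-0, U5 inverted output, U6 stuck-at-0, U6 inverted output.
Test 3 (A=0, B=1, C=1, D=1): fault-free U1=1, U2=1, U3=1, U4=1, U5=1, U6=0 → 0; observed 0. Eliminates U1 inverted output.
Only U1 stuck-at-1 is consistent with every test.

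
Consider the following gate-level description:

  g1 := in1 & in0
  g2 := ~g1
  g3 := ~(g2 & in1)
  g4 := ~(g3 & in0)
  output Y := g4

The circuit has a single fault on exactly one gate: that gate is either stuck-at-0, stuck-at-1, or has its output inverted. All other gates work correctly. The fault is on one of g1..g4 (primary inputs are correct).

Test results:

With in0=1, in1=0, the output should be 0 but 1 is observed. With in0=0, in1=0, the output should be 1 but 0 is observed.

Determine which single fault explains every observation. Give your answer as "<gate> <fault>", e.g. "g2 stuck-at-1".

Fault-free values for test 1 (in0=1, in1=0): g1=0, g2=1, g3=1, g4=0, giving Y=0. Observed 1.
Test 1: faults giving observed 1 are {g3 stuck-at-0, g3 inverted output, g4 stuck-at-1, g4 inverted output}.
Test 2 (in0=0, in1=0): fault-free g1=0, g2=1, g3=1, g4=1 → 1; observed 0. Eliminates g3 stuck-at-0, g3 inverted output, g4 stuck-at-1.
Only g4 inverted output is consistent with every test.

g4 inverted output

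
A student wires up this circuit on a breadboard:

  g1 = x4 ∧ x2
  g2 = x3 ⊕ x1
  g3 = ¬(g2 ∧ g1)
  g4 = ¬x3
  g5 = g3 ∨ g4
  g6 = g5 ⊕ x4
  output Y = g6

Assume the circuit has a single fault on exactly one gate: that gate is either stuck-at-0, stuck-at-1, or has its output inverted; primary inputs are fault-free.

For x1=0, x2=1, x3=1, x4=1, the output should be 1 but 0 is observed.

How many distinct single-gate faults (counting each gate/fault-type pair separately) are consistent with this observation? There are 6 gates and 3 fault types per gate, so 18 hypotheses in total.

Fault-free: g1=1, g2=1, g3=0, g4=0, g5=0, g6=1 → 1. Observed 0.
  g1: stuck-at-0, inverted output ✓; others ✗
  g2: stuck-at-0, inverted output ✓; others ✗
  g3: stuck-at-1, inverted output ✓; others ✗
  g4: stuck-at-1, inverted output ✓; others ✗
  g5: stuck-at-1, inverted output ✓; others ✗
  g6: stuck-at-0, inverted output ✓; others ✗
Consistent faults: {g1 stuck-at-0, g1 inverted output, g2 stuck-at-0, g2 inverted output, g3 stuck-at-1, g3 inverted output, g4 stuck-at-1, g4 inverted output, g5 stuck-at-1, g5 inverted output, g6 stuck-at-0, g6 inverted output} — 12 in all.

12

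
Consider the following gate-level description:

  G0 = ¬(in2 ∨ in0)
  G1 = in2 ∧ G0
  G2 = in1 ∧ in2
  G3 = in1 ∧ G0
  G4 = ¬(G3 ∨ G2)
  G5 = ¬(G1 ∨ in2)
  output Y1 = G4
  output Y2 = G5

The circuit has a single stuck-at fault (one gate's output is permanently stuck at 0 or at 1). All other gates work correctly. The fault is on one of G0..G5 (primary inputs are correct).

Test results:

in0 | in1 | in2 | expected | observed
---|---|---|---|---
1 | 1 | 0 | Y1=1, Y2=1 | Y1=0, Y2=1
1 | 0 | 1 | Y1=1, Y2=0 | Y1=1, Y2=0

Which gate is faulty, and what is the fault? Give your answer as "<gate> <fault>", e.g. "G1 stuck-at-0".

Fault-free values for test 1 (in0=1, in1=1, in2=0): G0=0, G1=0, G2=0, G3=0, G4=1, G5=1, giving Y1=1, Y2=1. Observed Y1=0, Y2=1.
Test 1: faults giving observed Y1=0, Y2=1 are {G0 stuck-at-1, G2 stuck-at-1, G3 stuck-at-1, G4 stuck-at-0}.
Test 2 (in0=1, in1=0, in2=1): fault-free G0=0, G1=0, G2=0, G3=0, G4=1, G5=0 → Y1=1, Y2=0; observed Y1=1, Y2=0. Eliminates G2 stuck-at-1, G3 stuck-at-1, G4 stuck-at-0.
Only G0 stuck-at-1 is consistent with every test.

G0 stuck-at-1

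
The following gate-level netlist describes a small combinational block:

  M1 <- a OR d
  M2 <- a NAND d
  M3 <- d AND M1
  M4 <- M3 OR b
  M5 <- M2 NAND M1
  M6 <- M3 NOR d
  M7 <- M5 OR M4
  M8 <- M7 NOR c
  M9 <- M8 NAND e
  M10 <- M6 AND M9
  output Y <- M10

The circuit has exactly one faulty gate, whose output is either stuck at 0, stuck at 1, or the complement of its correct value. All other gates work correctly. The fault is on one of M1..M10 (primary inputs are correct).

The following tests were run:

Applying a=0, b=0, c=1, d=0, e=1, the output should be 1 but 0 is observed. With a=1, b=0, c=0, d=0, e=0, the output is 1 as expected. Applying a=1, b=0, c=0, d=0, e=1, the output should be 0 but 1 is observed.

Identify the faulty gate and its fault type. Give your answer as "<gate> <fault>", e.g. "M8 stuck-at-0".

M8 inverted output

Fault-free values for test 1 (a=0, b=0, c=1, d=0, e=1): M1=0, M2=1, M3=0, M4=0, M5=1, M6=1, M7=1, M8=0, M9=1, M10=1, giving Y=1. Observed 0.
Test 1: faults giving observed 0 are {M3 stuck-at-1, M3 inverted output, M6 stuck-at-0, M6 inverted output, M8 stuck-at-1, M8 inverted output, M9 stuck-at-0, M9 inverted output, M10 stuck-at-0, M10 inverted output}.
Test 2 (a=1, b=0, c=0, d=0, e=0): fault-free M1=1, M2=1, M3=0, M4=0, M5=0, M6=1, M7=0, M8=1, M9=1, M10=1 → 1; observed 1. Eliminates M3 stuck-at-1, M3 inverted output, M6 stuck-at-0, M6 inverted output, M9 stuck-at-0, M9 inverted output, M10 stuck-at-0, M10 inverted output.
Test 3 (a=1, b=0, c=0, d=0, e=1): fault-free M1=1, M2=1, M3=0, M4=0, M5=0, M6=1, M7=0, M8=1, M9=0, M10=0 → 0; observed 1. Eliminates M8 stuck-at-1.
Only M8 inverted output is consistent with every test.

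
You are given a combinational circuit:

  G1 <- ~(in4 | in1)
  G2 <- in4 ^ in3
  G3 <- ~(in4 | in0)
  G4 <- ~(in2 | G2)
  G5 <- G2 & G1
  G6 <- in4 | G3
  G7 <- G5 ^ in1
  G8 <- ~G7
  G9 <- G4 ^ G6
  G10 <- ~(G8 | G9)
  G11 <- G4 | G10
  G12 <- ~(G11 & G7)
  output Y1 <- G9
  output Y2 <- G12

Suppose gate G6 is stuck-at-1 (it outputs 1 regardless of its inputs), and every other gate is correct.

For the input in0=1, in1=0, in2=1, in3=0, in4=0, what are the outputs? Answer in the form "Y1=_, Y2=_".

Y1=1, Y2=1

Propagate with G6 forced: G1=1, G2=0, G3=0, G4=0, G5=0, G6=1 [stuck-at-1], G7=0, G8=1, G9=1, G10=0, G11=0, G12=1.
So the outputs are Y1=1, Y2=1. (Without the fault they would be Y1=0, Y2=1.)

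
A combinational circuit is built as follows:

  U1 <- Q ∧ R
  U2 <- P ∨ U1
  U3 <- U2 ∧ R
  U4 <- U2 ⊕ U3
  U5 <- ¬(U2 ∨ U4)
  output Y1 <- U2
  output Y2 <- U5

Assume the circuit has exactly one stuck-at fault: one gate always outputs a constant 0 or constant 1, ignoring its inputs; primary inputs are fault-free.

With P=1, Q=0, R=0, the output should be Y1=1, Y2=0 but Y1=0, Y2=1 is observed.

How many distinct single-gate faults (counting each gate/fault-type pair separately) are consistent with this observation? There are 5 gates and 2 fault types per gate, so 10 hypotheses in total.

1

Fault-free: U1=0, U2=1, U3=0, U4=1, U5=0 → Y1=1, Y2=0. Observed Y1=0, Y2=1.
  U1 stuck-at-0: output Y1=1, Y2=0 ✗
  U1 stuck-at-1: output Y1=1, Y2=0 ✗
  U2 stuck-at-0: output Y1=0, Y2=1 ✓
  U2 stuck-at-1: output Y1=1, Y2=0 ✗
  U3 stuck-at-0: output Y1=1, Y2=0 ✗
  U3 stuck-at-1: output Y1=1, Y2=0 ✗
  U4 stuck-at-0: output Y1=1, Y2=0 ✗
  U4 stuck-at-1: output Y1=1, Y2=0 ✗
  U5 stuck-at-0: output Y1=1, Y2=0 ✗
  U5 stuck-at-1: output Y1=1, Y2=1 ✗
Consistent faults: {U2 stuck-at-0} — 1 in all.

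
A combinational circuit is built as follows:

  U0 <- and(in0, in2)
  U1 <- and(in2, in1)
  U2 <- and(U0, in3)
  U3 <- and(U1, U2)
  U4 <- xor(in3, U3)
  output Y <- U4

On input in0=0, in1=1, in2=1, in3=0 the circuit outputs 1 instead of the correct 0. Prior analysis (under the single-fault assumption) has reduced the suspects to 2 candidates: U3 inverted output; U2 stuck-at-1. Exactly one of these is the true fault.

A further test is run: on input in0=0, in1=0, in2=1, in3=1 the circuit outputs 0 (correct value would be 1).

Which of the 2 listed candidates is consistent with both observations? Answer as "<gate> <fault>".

Evaluate each candidate on input in0=0, in1=0, in2=1, in3=1:
  U3 inverted output: U0=0, U1=0, U2=0, U3=1 [inverted output], U4=0 → 0 — matches
  U2 stuck-at-1: U0=0, U1=0, U2=1 [stuck-at-1], U3=0, U4=1 → 1 — eliminated
Only U3 inverted output reproduces the observed 0.

U3 inverted output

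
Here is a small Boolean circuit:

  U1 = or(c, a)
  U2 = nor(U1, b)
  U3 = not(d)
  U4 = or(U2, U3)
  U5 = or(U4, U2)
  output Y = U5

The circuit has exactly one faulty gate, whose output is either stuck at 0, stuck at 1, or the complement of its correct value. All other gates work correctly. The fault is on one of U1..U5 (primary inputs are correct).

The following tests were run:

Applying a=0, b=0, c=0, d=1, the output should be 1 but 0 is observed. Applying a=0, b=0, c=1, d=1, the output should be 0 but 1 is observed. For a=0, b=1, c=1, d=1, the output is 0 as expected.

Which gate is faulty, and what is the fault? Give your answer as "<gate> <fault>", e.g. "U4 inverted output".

Fault-free values for test 1 (a=0, b=0, c=0, d=1): U1=0, U2=1, U3=0, U4=1, U5=1, giving Y=1. Observed 0.
Test 1: faults giving observed 0 are {U1 stuck-at-1, U1 inverted output, U2 stuck-at-0, U2 inverted output, U5 stuck-at-0, U5 inverted output}.
Test 2 (a=0, b=0, c=1, d=1): fault-free U1=1, U2=0, U3=0, U4=0, U5=0 → 0; observed 1. Eliminates U1 stuck-at-1, U2 stuck-at-0, U5 stuck-at-0.
Test 3 (a=0, b=1, c=1, d=1): fault-free U1=1, U2=0, U3=0, U4=0, U5=0 → 0; observed 0. Eliminates U2 inverted output, U5 inverted output.
Only U1 inverted output is consistent with every test.

U1 inverted output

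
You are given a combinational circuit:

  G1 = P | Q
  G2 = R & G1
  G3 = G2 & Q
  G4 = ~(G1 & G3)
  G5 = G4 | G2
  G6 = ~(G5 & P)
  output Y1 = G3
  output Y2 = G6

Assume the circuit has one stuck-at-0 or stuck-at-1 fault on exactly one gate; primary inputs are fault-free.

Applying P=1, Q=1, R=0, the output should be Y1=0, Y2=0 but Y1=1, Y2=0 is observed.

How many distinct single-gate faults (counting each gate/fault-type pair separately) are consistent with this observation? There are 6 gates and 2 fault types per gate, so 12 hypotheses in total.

1

Fault-free: G1=1, G2=0, G3=0, G4=1, G5=1, G6=0 → Y1=0, Y2=0. Observed Y1=1, Y2=0.
  G1 stuck-at-0: output Y1=0, Y2=0 ✗
  G1 stuck-at-1: output Y1=0, Y2=0 ✗
  G2 stuck-at-0: output Y1=0, Y2=0 ✗
  G2 stuck-at-1: output Y1=1, Y2=0 ✓
  G3 stuck-at-0: output Y1=0, Y2=0 ✗
  G3 stuck-at-1: output Y1=1, Y2=1 ✗
  G4 stuck-at-0: output Y1=0, Y2=1 ✗
  G4 stuck-at-1: output Y1=0, Y2=0 ✗
  G5 stuck-at-0: output Y1=0, Y2=1 ✗
  G5 stuck-at-1: output Y1=0, Y2=0 ✗
  G6 stuck-at-0: output Y1=0, Y2=0 ✗
  G6 stuck-at-1: output Y1=0, Y2=1 ✗
Consistent faults: {G2 stuck-at-1} — 1 in all.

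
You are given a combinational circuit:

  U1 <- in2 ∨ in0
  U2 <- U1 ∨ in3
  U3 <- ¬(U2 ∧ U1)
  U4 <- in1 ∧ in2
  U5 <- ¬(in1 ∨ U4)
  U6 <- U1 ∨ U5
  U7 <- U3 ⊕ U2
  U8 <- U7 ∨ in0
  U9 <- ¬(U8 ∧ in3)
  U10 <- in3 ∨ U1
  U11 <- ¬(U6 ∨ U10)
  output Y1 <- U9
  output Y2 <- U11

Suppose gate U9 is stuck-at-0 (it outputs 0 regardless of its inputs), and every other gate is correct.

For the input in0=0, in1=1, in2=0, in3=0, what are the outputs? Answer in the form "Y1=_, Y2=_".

Propagate with U9 forced: U1=0, U2=0, U3=1, U4=0, U5=0, U6=0, U7=1, U8=1, U9=0 [stuck-at-0], U10=0, U11=1.
So the outputs are Y1=0, Y2=1. (Without the fault they would be Y1=1, Y2=1.)

Y1=0, Y2=1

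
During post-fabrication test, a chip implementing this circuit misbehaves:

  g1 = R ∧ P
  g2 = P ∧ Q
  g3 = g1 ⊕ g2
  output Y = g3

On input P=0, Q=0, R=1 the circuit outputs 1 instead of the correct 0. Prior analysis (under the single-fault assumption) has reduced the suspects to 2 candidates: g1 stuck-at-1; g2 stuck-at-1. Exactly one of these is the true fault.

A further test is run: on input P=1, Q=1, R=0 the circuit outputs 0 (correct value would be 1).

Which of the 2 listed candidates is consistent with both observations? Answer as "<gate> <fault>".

g1 stuck-at-1

Evaluate each candidate on input P=1, Q=1, R=0:
  g1 stuck-at-1: g1=1 [stuck-at-1], g2=1, g3=0 → 0 — matches
  g2 stuck-at-1: g1=0, g2=1 [stuck-at-1], g3=1 → 1 — eliminated
Only g1 stuck-at-1 reproduces the observed 0.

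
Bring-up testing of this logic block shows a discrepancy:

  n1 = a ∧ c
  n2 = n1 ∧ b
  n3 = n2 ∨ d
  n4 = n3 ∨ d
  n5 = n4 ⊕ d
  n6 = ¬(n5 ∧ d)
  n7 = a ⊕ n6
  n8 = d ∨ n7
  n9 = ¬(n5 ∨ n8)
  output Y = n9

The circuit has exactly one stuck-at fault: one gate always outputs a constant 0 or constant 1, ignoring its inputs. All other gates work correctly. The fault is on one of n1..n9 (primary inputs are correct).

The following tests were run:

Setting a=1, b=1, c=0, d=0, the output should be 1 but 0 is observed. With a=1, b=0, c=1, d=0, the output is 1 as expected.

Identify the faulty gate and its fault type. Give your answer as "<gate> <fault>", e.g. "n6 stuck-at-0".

Fault-free values for test 1 (a=1, b=1, c=0, d=0): n1=0, n2=0, n3=0, n4=0, n5=0, n6=1, n7=0, n8=0, n9=1, giving Y=1. Observed 0.
Test 1: faults giving observed 0 are {n1 stuck-at-1, n2 stuck-at-1, n3 stuck-at-1, n4 stuck-at-1, n5 stuck-at-1, n6 stuck-at-0, n7 stuck-at-1, n8 stuck-at-1, n9 stuck-at-0}.
Test 2 (a=1, b=0, c=1, d=0): fault-free n1=1, n2=0, n3=0, n4=0, n5=0, n6=1, n7=0, n8=0, n9=1 → 1; observed 1. Eliminates n2 stuck-at-1, n3 stuck-at-1, n4 stuck-at-1, n5 stuck-at-1, n6 stuck-at-0, n7 stuck-at-1, n8 stuck-at-1, n9 stuck-at-0.
Only n1 stuck-at-1 is consistent with every test.

n1 stuck-at-1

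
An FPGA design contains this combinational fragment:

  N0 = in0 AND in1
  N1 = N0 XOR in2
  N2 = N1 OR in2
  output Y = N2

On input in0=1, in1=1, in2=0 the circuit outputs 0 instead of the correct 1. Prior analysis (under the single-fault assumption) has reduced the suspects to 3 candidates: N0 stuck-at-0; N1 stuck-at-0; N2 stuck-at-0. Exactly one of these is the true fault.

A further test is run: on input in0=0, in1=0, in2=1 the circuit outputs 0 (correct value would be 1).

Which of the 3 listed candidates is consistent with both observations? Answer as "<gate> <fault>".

Evaluate each candidate on input in0=0, in1=0, in2=1:
  N0 stuck-at-0: N0=0 [stuck-at-0], N1=1, N2=1 → 1 — eliminated
  N1 stuck-at-0: N0=0, N1=0 [stuck-at-0], N2=1 → 1 — eliminated
  N2 stuck-at-0: N0=0, N1=1, N2=0 [stuck-at-0] → 0 — matches
Only N2 stuck-at-0 reproduces the observed 0.

N2 stuck-at-0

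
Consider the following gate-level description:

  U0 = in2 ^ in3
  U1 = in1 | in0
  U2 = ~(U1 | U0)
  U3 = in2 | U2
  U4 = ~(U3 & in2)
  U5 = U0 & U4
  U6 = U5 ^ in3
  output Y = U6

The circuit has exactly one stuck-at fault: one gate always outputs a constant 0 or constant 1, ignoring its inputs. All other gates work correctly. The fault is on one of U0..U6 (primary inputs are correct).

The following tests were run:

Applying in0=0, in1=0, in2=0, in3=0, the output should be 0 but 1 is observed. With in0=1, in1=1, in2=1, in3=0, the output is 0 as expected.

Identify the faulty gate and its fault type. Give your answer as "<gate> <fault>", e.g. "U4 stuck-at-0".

Fault-free values for test 1 (in0=0, in1=0, in2=0, in3=0): U0=0, U1=0, U2=1, U3=1, U4=1, U5=0, U6=0, giving Y=0. Observed 1.
Test 1: faults giving observed 1 are {U0 stuck-at-1, U5 stuck-at-1, U6 stuck-at-1}.
Test 2 (in0=1, in1=1, in2=1, in3=0): fault-free U0=1, U1=1, U2=0, U3=1, U4=0, U5=0, U6=0 → 0; observed 0. Eliminates U5 stuck-at-1, U6 stuck-at-1.
Only U0 stuck-at-1 is consistent with every test.

U0 stuck-at-1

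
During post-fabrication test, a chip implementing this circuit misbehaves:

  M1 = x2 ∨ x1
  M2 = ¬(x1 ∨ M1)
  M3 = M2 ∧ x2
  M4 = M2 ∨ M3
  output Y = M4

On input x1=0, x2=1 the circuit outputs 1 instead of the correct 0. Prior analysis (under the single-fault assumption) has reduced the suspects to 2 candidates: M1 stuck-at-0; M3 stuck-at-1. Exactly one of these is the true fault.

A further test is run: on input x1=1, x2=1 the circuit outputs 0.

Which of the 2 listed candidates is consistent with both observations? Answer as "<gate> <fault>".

Evaluate each candidate on input x1=1, x2=1:
  M1 stuck-at-0: M1=0 [stuck-at-0], M2=0, M3=0, M4=0 → 0 — matches
  M3 stuck-at-1: M1=1, M2=0, M3=1 [stuck-at-1], M4=1 → 1 — eliminated
Only M1 stuck-at-0 reproduces the observed 0.

M1 stuck-at-0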